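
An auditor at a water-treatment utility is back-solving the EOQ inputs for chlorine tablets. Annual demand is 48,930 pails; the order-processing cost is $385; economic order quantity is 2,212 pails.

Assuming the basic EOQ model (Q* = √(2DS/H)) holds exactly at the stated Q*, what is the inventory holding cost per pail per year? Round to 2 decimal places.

EOQ relation: Q² = 2DS/H, so rearrange for the unknown.
H = 2DS / Q² = 2 × 48,930 × 385 / 2,212² = 7.7001

$7.70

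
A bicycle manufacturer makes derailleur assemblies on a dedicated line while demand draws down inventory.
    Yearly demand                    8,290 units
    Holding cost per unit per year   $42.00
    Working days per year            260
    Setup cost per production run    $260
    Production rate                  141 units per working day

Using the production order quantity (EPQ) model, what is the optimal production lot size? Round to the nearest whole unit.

364 units

d = 8,290/260 = 31.8846 units/day;  effective holding cost H(1 − d/p) = 42·(1 − 31.8846/141) = 32.50245
Q* = √(2DS / H_eff) = √(2·8,290·260 / 32.50245) ≈ 364.18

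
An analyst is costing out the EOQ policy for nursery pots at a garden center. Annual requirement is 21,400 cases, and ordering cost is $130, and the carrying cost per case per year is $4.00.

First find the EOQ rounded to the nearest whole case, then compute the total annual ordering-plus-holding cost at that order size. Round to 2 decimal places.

$4,717.63

Q* = √(2·D·S / H) = √(2·21,400·130 / 4) = √1,391,000.0 ≈ 1,179.41 → Q = 1,179 cases
Ordering: D/Q × S = 21,400/1,179 × $130 = $2,359.63
Holding:  Q/2 × H = 1,179/2 × $4 = $2,358.00
Total = $2,359.63 + $2,358.00 = $4,717.63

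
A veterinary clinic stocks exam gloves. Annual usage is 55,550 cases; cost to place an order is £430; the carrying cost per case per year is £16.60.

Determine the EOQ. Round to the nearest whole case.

Q* = √(2·D·S / H) = √(2·55,550·430 / 16.6) = √2,877,891.6 ≈ 1,696.43

1,696 cases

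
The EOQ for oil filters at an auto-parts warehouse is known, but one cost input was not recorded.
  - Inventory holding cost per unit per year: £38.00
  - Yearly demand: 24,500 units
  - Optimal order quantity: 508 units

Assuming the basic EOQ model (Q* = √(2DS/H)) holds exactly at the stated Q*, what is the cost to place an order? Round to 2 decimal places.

Since Q* = (2DS/H)^½, squaring gives Q*²·H = 2DS.
S = Q²H / (2D) = 508² × 38 / (2 × 24,500) = 200.1313

£200.13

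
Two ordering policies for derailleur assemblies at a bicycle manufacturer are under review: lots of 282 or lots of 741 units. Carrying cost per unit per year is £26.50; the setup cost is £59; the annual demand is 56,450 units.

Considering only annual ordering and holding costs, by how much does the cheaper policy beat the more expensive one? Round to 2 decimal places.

£1,234.04

TC(Q) = (D/Q)S + (Q/2)H
TC(282) = (56,450/282)×59 + (282/2)×26.5 = £15,546.96
TC(741) = (56,450/741)×59 + (741/2)×26.5 = £14,312.92
|ΔTC| = |£15,546.96 − £14,312.92| = £1,234.04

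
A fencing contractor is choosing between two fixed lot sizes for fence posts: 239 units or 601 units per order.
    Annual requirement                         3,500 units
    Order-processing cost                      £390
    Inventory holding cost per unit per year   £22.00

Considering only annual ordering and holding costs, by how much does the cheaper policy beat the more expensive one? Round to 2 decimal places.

£541.92

For each Q, cost = (D/Q)·S + (Q/2)·H.
TC(239) = (3,500/239)×390 + (239/2)×22 = £8,340.30
TC(601) = (3,500/601)×390 + (601/2)×22 = £8,882.21
Lots of 239 are cheaper by £541.92.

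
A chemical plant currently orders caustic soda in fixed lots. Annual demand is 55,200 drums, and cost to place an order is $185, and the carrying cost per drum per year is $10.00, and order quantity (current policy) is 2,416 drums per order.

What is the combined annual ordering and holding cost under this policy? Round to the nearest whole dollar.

Orders/yr = 55,200/2,416 = 22.848; ordering cost = 22.848 × $185 = $4,226.82
Average inventory = 2,416/2 = 1208; holding cost = 1208 × $10 = $12,080.00
Total = $4,226.82 + $12,080.00 = $16,306.82

$16,307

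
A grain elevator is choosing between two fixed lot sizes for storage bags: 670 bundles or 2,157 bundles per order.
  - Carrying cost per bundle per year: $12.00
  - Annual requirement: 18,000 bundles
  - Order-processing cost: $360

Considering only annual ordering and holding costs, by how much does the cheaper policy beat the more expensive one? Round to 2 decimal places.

TC(Q) = (D/Q)S + (Q/2)H
TC(670) = (18,000/670)×360 + (670/2)×12 = $13,691.64
TC(2,157) = (18,000/2,157)×360 + (2,157/2)×12 = $15,946.17
Cheaper: Q = 670.  Difference = $2,254.53

$2,254.53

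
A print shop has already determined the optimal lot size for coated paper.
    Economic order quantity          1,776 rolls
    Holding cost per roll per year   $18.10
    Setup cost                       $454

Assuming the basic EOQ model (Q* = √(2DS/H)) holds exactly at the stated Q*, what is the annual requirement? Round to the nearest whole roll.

62,875 rolls per year

EOQ relation: Q² = 2DS/H, so rearrange for the unknown.
D = Q²H / (2S) = 1,776² × 18.1 / (2 × 454) = 62,875.09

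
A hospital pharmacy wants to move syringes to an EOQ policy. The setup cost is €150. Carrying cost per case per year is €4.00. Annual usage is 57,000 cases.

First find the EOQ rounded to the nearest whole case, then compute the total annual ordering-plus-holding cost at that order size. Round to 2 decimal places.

€8,270.43

EOQ = √(2DS/H) = √(2 × 57,000 × 150 / 4)
    = √(4,275,000.00) ≈ 2,067.61 → Q = 2,068 cases
Ordering: D/Q × S = 57,000/2,068 × €150 = €4,134.43
Holding:  Q/2 × H = 2,068/2 × €4 = €4,136.00
Total = €4,134.43 + €4,136.00 = €8,270.43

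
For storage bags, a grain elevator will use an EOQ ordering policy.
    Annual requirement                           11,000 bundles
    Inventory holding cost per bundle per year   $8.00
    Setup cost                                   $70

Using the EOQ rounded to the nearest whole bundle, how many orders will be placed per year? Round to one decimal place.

25.1 orders per year

2DS/H = 2·11,000·70/8 = 192,500.00
EOQ = √192,500.00 ≈ 438.75 → Q = 439
N = D/Q = 11,000/439 ≈ 25.057 orders/yr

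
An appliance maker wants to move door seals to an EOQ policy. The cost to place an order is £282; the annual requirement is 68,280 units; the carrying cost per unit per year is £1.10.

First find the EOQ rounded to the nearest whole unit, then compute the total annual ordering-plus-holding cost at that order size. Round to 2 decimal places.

£6,508.53

2DS/H = 2·68,280·282/1.1 = 35,009,018.18
EOQ = √35,009,018.18 ≈ 5,916.84 → Q = 5,917 units
Ordering: D/Q × S = 68,280/5,917 × £282 = £3,254.18
Holding:  Q/2 × H = 5,917/2 × £1.1 = £3,254.35
Total = £3,254.18 + £3,254.35 = £6,508.53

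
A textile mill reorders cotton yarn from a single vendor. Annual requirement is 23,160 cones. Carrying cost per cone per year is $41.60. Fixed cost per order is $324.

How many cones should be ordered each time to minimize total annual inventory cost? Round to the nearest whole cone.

601 cones

Q* = √(2·D·S / H) = √(2·23,160·324 / 41.6) = √360,761.5 ≈ 600.63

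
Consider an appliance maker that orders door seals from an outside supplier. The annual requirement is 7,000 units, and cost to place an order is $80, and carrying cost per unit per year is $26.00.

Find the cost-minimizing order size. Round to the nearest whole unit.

208 units

Optimal lot size Q* = (2 × 7,000 × $80 / $26)^½ ≈ 207.55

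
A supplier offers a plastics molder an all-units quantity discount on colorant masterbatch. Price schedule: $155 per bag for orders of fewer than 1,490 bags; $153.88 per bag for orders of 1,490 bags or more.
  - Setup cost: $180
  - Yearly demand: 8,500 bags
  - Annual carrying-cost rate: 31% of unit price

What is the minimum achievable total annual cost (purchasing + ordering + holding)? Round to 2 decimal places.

$1,329,625.72

H₁ = 31%×$155 = $48.0500;  H₂ = 31%×$153.88 = $47.7028
EOQ₁ = √(2×8,500×180/48.0500) = 252.36  (< 1,490, feasible at tier 1)
EOQ₂ = √(2×8,500×180/47.7028) = 253.27  (< 1,490 → use Q = 1,490 at tier-2 price)
TC(tier 1 (EOQ₁), Q≈252.4) = $1,329,625.72
TC(tier 2, Q≈1,490.0) = $1,344,545.43
Minimum at tier 1 (EOQ₁): $1,329,625.72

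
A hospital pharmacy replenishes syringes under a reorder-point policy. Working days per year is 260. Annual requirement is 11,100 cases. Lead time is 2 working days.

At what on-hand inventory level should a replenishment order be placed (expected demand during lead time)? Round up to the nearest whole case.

Daily demand d = 11,100 / 260 = 42.692 cases/day
Demand during lead time = 42.692 × 2 = 85.38
Reorder point = 85.38 → round up

86 cases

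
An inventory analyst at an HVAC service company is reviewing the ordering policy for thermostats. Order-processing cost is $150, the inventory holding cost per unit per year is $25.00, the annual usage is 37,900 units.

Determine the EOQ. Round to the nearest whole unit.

2DS/H = 2·37,900·150/25 = 454,800.00
EOQ = √454,800.00 ≈ 674.39

674 units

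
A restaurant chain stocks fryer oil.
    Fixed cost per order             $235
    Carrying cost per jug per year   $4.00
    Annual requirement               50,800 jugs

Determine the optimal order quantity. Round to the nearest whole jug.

2,443 jugs

2DS/H = 2·50,800·235/4 = 5,969,000.00
EOQ = √5,969,000.00 ≈ 2,443.15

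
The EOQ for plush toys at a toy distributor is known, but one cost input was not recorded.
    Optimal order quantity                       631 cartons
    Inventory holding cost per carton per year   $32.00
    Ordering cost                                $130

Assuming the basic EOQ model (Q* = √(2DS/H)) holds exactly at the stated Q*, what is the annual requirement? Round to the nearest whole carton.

EOQ relation: Q² = 2DS/H, so rearrange for the unknown.
D = Q²H / (2S) = 631² × 32 / (2 × 130) = 49,004.43

49,004 cartons per year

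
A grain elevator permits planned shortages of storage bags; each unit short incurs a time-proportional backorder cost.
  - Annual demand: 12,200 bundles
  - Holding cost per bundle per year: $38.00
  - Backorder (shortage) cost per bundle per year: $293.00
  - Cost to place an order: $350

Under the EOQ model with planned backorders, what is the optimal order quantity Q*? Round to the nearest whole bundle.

Basic EOQ = √(2·12,200·350/38) = 474.064
Backorder adjustment √((H+b)/b) = √((38+293)/293) = 1.0629
Q* = 474.064 × 1.0629 ≈ 503.87

504 bundles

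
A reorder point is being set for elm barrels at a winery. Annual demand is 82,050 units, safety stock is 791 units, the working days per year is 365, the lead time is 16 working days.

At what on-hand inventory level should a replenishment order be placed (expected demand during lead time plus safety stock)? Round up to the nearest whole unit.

Daily demand d = 82,050 / 365 = 224.795 units/day
Demand during lead time = 224.795 × 16 = 3,596.71
Reorder point = 3,596.71 + 791 = 4,387.71 → round up

4,388 units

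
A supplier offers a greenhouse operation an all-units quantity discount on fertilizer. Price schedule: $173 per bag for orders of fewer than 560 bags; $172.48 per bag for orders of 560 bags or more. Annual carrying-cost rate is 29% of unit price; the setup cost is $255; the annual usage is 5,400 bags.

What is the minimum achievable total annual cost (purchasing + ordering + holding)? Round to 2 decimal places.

$945,954.50

H₁ = 29%×$173 = $50.1700;  H₂ = 29%×$172.48 = $50.0192
EOQ₁ = √(2×5,400×255/50.1700) = 234.29  (< 560, feasible at tier 1)
EOQ₂ = √(2×5,400×255/50.0192) = 234.65  (< 560 → use Q = 560 at tier-2 price)
TC(tier 1 (EOQ₁), Q≈234.3) = $945,954.50
TC(tier 2, Q≈560.0) = $947,856.30
Minimum at tier 1 (EOQ₁): $945,954.50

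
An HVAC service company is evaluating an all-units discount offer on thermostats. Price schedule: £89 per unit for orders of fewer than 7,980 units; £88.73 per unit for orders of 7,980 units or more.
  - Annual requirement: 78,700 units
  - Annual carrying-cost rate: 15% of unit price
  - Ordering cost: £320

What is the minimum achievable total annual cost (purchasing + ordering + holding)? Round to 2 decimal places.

£7,030,230.92

H₁ = 15%×£89 = £13.3500;  H₂ = 15%×£88.73 = £13.3095
EOQ₁ = √(2×78,700×320/13.3500) = 1,942.39  (< 7,980, feasible at tier 1)
EOQ₂ = √(2×78,700×320/13.3095) = 1,945.34  (< 7,980 → use Q = 7,980 at tier-2 price)
TC(tier 1 (EOQ₁), Q≈1,942.4) = £7,030,230.92
TC(tier 2, Q≈7,980.0) = £7,039,311.79
Minimum at tier 1 (EOQ₁): £7,030,230.92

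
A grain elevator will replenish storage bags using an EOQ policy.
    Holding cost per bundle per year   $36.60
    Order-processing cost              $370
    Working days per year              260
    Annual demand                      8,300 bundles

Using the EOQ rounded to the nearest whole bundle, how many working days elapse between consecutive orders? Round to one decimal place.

EOQ = √(2DS/H) = √(2 × 8,300 × 370 / 36.6)
    = √(167,814.21) ≈ 409.65 → Q = 410 bundles
T = Q/D × 260 days = 410/8,300 × 260 = 12.843 days

12.8 days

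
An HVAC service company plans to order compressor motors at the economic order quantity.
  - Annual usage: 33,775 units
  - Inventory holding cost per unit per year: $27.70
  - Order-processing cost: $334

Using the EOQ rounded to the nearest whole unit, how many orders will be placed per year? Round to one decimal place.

37.4 orders per year

EOQ = √(2DS/H) = √(2 × 33,775 × 334 / 27.7)
    = √(814,501.81) ≈ 902.50 → Q = 902
N = D/Q = 33,775/902 ≈ 37.445 orders/yr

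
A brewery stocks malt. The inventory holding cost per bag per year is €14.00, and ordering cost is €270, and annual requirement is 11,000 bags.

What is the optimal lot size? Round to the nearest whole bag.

2DS/H = 2·11,000·270/14 = 424,285.71
EOQ = √424,285.71 ≈ 651.37

651 bags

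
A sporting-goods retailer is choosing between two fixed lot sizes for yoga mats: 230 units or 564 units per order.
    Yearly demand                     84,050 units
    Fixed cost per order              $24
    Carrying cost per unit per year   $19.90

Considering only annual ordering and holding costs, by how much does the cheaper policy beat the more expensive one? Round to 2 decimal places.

$1,870.54

Annual cost at Q: ordering D·S/Q plus holding Q·H/2.
TC(230) = (84,050/230)×24 + (230/2)×19.9 = $11,058.93
TC(564) = (84,050/564)×24 + (564/2)×19.9 = $9,188.40
Cheaper: Q = 564.  Difference = $1,870.54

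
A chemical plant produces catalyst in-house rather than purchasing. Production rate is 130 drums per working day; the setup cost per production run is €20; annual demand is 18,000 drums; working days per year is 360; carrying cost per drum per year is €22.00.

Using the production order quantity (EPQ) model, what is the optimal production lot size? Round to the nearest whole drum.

231 drums

d = 18,000/360 = 50.0000 drums/day;  effective holding cost H(1 − d/p) = 22·(1 − 50.0000/130) = 13.53846
Q* = √(2DS / H_eff) = √(2·18,000·20 / 13.53846) ≈ 230.61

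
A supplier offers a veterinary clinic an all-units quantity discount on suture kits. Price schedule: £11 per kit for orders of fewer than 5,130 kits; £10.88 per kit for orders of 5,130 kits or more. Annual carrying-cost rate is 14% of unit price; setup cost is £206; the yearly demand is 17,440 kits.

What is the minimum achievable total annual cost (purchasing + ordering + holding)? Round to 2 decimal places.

H₁ = 14%×£11 = £1.5400;  H₂ = 14%×£10.88 = £1.5232
EOQ₁ = √(2×17,440×206/1.5400) = 2,160.04  (< 5,130, feasible at tier 1)
EOQ₂ = √(2×17,440×206/1.5232) = 2,171.92  (< 5,130 → use Q = 5,130 at tier-2 price)
TC(tier 1 (EOQ₁), Q≈2,160.0) = £195,166.46
TC(tier 2, Q≈5,130.0) = £194,354.53
Minimum at tier 2: £194,354.53

£194,354.53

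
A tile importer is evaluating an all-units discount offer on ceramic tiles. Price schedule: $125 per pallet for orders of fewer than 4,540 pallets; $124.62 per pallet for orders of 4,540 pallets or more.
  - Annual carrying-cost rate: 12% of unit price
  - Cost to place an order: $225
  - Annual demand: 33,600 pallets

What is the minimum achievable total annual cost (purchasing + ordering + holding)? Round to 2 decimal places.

H₁ = 12%×$125 = $15.0000;  H₂ = 12%×$124.62 = $14.9544
EOQ₁ = √(2×33,600×225/15.0000) = 1,003.99  (< 4,540, feasible at tier 1)
EOQ₂ = √(2×33,600×225/14.9544) = 1,005.52  (< 4,540 → use Q = 4,540 at tier-2 price)
TC(tier 1 (EOQ₁), Q≈1,004.0) = $4,215,059.88
TC(tier 2, Q≈4,540.0) = $4,222,843.69
Minimum at tier 1 (EOQ₁): $4,215,059.88

$4,215,059.88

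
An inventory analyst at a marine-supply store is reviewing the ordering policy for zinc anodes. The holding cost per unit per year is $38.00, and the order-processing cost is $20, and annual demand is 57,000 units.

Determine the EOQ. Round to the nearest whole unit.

245 units

Q* = √(2·D·S / H) = √(2·57,000·20 / 38) = √60,000.0 ≈ 244.95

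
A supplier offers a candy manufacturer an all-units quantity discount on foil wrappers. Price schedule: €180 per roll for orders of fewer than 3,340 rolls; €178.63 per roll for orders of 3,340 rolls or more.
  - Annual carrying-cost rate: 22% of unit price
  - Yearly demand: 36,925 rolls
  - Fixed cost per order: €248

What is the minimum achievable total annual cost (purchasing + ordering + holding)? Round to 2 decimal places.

H₁ = 22%×€180 = €39.6000;  H₂ = 22%×€178.63 = €39.2986
EOQ₁ = √(2×36,925×248/39.6000) = 680.07  (< 3,340, feasible at tier 1)
EOQ₂ = √(2×36,925×248/39.2986) = 682.67  (< 3,340 → use Q = 3,340 at tier-2 price)
TC(tier 1 (EOQ₁), Q≈680.1) = €6,673,430.76
TC(tier 2, Q≈3,340.0) = €6,664,283.15
Minimum at tier 2: €6,664,283.15

€6,664,283.15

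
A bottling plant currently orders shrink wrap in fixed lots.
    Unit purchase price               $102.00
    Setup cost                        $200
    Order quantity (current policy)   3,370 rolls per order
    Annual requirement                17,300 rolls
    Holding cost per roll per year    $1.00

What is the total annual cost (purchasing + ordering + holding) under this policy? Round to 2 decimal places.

Ordering: D/Q × S = 17,300/3,370 × $200 = $1,026.71
Holding:  Q/2 × H = 3,370/2 × $1 = $1,685.00
Purchase cost = D·C = 17,300 × 102 = $1,764,600.00
Total = $1,026.71 + $1,685.00 + $1,764,600.00 = $1,767,311.71

$1,767,311.71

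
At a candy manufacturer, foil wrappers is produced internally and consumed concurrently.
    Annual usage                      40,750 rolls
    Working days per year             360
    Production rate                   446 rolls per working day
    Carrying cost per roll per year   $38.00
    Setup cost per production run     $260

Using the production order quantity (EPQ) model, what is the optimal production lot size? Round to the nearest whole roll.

d = 40,750/360 = 113.1944 rolls/day;  effective holding cost H(1 − d/p) = 38·(1 − 113.1944/446) = 28.35563
Q* = √(2DS / H_eff) = √(2·40,750·260 / 28.35563) ≈ 864.46

864 rolls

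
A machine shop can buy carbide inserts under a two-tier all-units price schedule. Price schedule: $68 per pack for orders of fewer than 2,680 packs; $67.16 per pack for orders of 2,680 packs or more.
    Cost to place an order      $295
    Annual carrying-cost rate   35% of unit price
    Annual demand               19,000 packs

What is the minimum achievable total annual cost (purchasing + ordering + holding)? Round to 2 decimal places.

H₁ = 35%×$68 = $23.8000;  H₂ = 35%×$67.16 = $23.5060
EOQ₁ = √(2×19,000×295/23.8000) = 686.30  (< 2,680, feasible at tier 1)
EOQ₂ = √(2×19,000×295/23.5060) = 690.58  (< 2,680 → use Q = 2,680 at tier-2 price)
TC(tier 1 (EOQ₁), Q≈686.3) = $1,308,333.95
TC(tier 2, Q≈2,680.0) = $1,309,629.46
Minimum at tier 1 (EOQ₁): $1,308,333.95

$1,308,333.95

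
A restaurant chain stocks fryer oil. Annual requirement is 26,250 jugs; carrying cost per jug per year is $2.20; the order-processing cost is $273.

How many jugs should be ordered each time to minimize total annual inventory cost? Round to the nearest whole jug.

Q* = √(2·D·S / H) = √(2·26,250·273 / 2.2) = √6,514,772.7 ≈ 2,552.41

2,552 jugs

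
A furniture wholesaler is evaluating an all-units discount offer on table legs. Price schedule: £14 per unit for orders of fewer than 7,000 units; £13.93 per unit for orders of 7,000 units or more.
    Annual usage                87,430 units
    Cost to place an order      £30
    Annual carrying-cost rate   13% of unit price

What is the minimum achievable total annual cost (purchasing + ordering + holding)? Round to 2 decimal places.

£1,224,612.75

H₁ = 13%×£14 = £1.8200;  H₂ = 13%×£13.93 = £1.8109
EOQ₁ = √(2×87,430×30/1.8200) = 1,697.74  (< 7,000, feasible at tier 1)
EOQ₂ = √(2×87,430×30/1.8109) = 1,702.00  (< 7,000 → use Q = 7,000 at tier-2 price)
TC(tier 1 (EOQ₁), Q≈1,697.7) = £1,227,109.88
TC(tier 2, Q≈7,000.0) = £1,224,612.75
Minimum at tier 2: £1,224,612.75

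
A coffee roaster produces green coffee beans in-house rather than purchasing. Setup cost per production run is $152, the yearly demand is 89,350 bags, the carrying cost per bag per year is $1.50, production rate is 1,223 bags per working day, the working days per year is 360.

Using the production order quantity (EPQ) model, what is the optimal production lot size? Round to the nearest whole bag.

4,766 bags

d = 89,350/360 = 248.1944 bags/day;  effective holding cost H(1 − d/p) = 1.5·(1 − 248.1944/1223) = 1.19559
Q* = √(2DS / H_eff) = √(2·89,350·152 / 1.19559) ≈ 4,766.42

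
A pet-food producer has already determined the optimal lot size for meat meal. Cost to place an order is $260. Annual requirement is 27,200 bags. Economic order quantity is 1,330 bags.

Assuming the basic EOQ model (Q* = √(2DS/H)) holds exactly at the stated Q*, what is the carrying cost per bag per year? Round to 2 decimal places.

EOQ relation: Q² = 2DS/H, so rearrange for the unknown.
H = 2DS / Q² = 2 × 27,200 × 260 / 1,330² = 7.9959

$8.00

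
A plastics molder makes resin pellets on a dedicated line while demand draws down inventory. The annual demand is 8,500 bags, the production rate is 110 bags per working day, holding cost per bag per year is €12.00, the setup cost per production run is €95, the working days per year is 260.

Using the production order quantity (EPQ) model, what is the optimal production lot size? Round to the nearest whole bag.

438 bags

d = 8,500/260 = 32.6923 bags/day;  effective holding cost H(1 − d/p) = 12·(1 − 32.6923/110) = 8.43357
Q* = √(2DS / H_eff) = √(2·8,500·95 / 8.43357) ≈ 437.60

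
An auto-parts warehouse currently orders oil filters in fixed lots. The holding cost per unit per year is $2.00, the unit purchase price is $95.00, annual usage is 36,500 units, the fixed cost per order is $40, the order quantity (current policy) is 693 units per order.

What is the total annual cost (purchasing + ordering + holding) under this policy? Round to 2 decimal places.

$3,470,299.78

Orders/yr = 36,500/693 = 52.670; ordering cost = 52.670 × $40 = $2,106.78
Average inventory = 693/2 = 346.5; holding cost = 346.5 × $2 = $693.00
Purchase cost = D·C = 36,500 × 95 = $3,467,500.00
Total = $2,106.78 + $693.00 + $3,467,500.00 = $3,470,299.78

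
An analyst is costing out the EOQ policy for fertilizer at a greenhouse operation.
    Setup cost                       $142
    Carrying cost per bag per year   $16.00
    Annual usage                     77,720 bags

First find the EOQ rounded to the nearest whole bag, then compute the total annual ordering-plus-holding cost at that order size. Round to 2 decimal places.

$18,792.54

2DS/H = 2·77,720·142/16 = 1,379,530.00
EOQ = √1,379,530.00 ≈ 1,174.53 → Q = 1,175 bags
Ordering: D/Q × S = 77,720/1,175 × $142 = $9,392.54
Holding:  Q/2 × H = 1,175/2 × $16 = $9,400.00
Total = $9,392.54 + $9,400.00 = $18,792.54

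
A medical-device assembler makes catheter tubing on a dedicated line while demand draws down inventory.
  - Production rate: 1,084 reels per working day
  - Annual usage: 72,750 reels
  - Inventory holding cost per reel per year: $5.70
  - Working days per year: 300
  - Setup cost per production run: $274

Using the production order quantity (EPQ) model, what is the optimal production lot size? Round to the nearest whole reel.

3,002 reels

d = 72,750/300 = 242.5000 reels/day;  effective holding cost H(1 − d/p) = 5.7·(1 − 242.5000/1084) = 4.42486
Q* = √(2DS / H_eff) = √(2·72,750·274 / 4.42486) ≈ 3,001.63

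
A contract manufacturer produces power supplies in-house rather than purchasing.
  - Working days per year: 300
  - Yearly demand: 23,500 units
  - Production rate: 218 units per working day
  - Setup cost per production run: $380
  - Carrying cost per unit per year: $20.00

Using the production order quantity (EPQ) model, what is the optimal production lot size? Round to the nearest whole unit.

Daily demand d = 23,500/300 = 78.333; p = 218; 1 − d/p = 0.64067
EPQ = √(2DS / (H(1 − d/p)))
    = √(2 × 23,500 × 380 / (20 × 0.64067)) ≈ 1,180.61

1,181 units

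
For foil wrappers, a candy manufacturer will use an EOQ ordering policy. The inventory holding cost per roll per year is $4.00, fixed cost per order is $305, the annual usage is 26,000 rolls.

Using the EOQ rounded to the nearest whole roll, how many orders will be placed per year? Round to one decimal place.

EOQ = √(2DS/H) = √(2 × 26,000 × 305 / 4)
    = √(3,965,000.00) ≈ 1,991.23 → Q = 1,991
N = D/Q = 26,000/1,991 ≈ 13.059 orders/yr

13.1 orders per year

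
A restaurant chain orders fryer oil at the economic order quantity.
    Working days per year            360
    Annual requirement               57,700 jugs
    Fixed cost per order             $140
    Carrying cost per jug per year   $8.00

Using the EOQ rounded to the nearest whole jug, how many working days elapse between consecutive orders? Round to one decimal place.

Q* = √(2·D·S / H) = √(2·57,700·140 / 8) = √2,019,500.0 ≈ 1,421.09 → Q = 1,421 jugs
Days between orders = 360 / (D/Q) = 360 / 40.605 ≈ 8.866

8.9 days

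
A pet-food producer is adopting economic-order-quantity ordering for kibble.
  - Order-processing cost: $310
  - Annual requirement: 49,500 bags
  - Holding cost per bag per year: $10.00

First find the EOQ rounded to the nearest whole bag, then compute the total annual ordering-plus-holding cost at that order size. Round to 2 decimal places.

2DS/H = 2·49,500·310/10 = 3,069,000.00
EOQ = √3,069,000.00 ≈ 1,751.86 → Q = 1,752 bags
Ordering: D/Q × S = 49,500/1,752 × $310 = $8,758.56
Holding:  Q/2 × H = 1,752/2 × $10 = $8,760.00
Total = $8,758.56 + $8,760.00 = $17,518.56

$17,518.56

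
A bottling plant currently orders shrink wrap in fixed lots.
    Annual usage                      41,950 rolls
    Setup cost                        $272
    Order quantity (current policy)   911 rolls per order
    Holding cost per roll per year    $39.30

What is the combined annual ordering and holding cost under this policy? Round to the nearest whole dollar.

Orders/yr = 41,950/911 = 46.048; ordering cost = 46.048 × $272 = $12,525.14
Average inventory = 911/2 = 455.5; holding cost = 455.5 × $39.3 = $17,901.15
Total = $12,525.14 + $17,901.15 = $30,426.29

$30,426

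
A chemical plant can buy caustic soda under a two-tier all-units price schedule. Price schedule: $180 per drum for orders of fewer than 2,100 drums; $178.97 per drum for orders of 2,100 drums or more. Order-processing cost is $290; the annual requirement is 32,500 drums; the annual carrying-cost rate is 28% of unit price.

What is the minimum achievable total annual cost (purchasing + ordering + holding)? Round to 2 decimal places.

H₁ = 28%×$180 = $50.4000;  H₂ = 28%×$178.97 = $50.1116
EOQ₁ = √(2×32,500×290/50.4000) = 611.56  (< 2,100, feasible at tier 1)
EOQ₂ = √(2×32,500×290/50.1116) = 613.32  (< 2,100 → use Q = 2,100 at tier-2 price)
TC(tier 1 (EOQ₁), Q≈611.6) = $5,880,822.72
TC(tier 2, Q≈2,100.0) = $5,873,630.28
Minimum at tier 2: $5,873,630.28

$5,873,630.28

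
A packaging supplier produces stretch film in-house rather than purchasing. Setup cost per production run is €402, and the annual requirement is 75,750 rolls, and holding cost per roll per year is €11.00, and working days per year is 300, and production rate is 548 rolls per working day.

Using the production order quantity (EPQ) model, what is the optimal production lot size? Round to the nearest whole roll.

Daily demand d = 75,750/300 = 252.500; p = 548; 1 − d/p = 0.53923
EPQ = √(2DS / (H(1 − d/p)))
    = √(2 × 75,750 × 402 / (11 × 0.53923)) ≈ 3,204.31

3,204 rolls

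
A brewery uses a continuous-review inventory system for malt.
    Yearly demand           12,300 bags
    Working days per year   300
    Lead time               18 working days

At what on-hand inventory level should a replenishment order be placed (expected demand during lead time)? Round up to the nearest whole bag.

738 bags

Daily demand d = 12,300 / 300 = 41.000 bags/day
Demand during lead time = 41.000 × 18 = 738.00
Reorder point = 738.00 → round up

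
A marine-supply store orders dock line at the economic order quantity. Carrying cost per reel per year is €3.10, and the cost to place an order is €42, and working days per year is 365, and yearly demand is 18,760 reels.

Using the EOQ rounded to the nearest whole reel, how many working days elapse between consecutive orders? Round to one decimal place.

Q* = √(2·D·S / H) = √(2·18,760·42 / 3.1) = √508,335.5 ≈ 712.98 → Q = 713 reels
Cycle time = (working days × Q)/D = (365 × 713) / 18,760 = 13.872 days

13.9 days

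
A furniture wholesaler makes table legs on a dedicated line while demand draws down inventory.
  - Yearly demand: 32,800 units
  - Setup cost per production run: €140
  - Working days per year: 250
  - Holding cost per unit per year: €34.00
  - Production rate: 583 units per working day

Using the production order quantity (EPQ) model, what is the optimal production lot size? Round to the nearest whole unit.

590 units

Daily demand d = 32,800/250 = 131.200; p = 583; 1 − d/p = 0.77496
EPQ = √(2DS / (H(1 − d/p)))
    = √(2 × 32,800 × 140 / (34 × 0.77496)) ≈ 590.39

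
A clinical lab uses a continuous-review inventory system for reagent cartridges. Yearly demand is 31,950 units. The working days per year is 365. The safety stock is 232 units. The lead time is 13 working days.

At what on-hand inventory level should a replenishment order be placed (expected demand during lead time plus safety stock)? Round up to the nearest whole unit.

1,370 units

Daily demand d = 31,950 / 365 = 87.534 units/day
Demand during lead time = 87.534 × 13 = 1,137.95
Reorder point = 1,137.95 + 232 = 1,369.95 → round up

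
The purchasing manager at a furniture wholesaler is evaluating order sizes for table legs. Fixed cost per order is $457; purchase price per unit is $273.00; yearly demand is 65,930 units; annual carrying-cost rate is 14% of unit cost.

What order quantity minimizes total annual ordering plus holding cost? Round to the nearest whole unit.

1,256 units

Holding cost per unit per year: H = 14% × $273 = $38.2200
Q* = √(2·D·S / H) = √(2·65,930·457 / 38.22) = √1,576,662.0 ≈ 1,255.65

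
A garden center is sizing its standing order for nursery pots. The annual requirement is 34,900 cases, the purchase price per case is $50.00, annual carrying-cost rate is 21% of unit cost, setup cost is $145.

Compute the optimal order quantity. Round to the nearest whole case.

H = i·C = 0.21 × $50 = $10.5000 per case-year
Q* = √(2·D·S / H) = √(2·34,900·145 / 10.5) = √963,904.8 ≈ 981.79

982 cases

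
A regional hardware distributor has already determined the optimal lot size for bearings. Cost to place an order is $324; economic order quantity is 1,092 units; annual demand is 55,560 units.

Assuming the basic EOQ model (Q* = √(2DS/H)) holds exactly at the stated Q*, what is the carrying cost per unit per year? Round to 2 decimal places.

Since Q* = (2DS/H)^½, squaring gives Q*²·H = 2DS.
H = 2DS / Q² = 2 × 55,560 × 324 / 1,092² = 30.1920

$30.19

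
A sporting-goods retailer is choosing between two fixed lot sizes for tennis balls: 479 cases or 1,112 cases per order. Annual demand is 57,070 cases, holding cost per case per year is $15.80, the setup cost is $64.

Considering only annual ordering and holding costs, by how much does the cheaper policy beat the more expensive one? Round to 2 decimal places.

Annual cost at Q: ordering D·S/Q plus holding Q·H/2.
TC(479) = (57,070/479)×64 + (479/2)×15.8 = $11,409.32
TC(1,112) = (57,070/1,112)×64 + (1,112/2)×15.8 = $12,069.40
Cheaper: Q = 479.  Difference = $660.09

$660.09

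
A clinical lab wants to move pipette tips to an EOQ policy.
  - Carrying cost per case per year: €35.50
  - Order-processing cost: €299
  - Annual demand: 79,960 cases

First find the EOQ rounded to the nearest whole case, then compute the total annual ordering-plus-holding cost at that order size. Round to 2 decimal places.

Optimal lot size Q* = (2 × 79,960 × €299 / €35.5)^½ ≈ 1,160.57 → Q = 1,161 cases
Orders/yr = 79,960/1,161 = 68.872; ordering cost = 68.872 × €299 = €20,592.63
Average inventory = 1,161/2 = 580.5; holding cost = 580.5 × €35.5 = €20,607.75
Total = €20,592.63 + €20,607.75 = €41,200.38

€41,200.38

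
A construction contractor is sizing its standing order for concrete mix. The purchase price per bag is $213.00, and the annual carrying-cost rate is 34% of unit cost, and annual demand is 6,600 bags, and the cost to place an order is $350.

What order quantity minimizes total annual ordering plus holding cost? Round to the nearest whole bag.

Carrying cost H = $213 × 34% = $72.4200/bag/yr
2DS/H = 2·6,600·350/72.42 = 63,794.53
EOQ = √63,794.53 ≈ 252.58

253 bags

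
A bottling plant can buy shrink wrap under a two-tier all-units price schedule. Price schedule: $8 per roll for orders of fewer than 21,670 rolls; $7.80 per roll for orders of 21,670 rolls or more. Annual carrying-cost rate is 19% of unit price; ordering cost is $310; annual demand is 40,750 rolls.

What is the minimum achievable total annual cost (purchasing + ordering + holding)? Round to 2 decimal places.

H₁ = 19%×$8 = $1.5200;  H₂ = 19%×$7.80 = $1.4820
EOQ₁ = √(2×40,750×310/1.5200) = 4,076.97  (< 21,670, feasible at tier 1)
EOQ₂ = √(2×40,750×310/1.4820) = 4,128.91  (< 21,670 → use Q = 21,670 at tier-2 price)
TC(tier 1 (EOQ₁), Q≈4,077.0) = $332,197.00
TC(tier 2, Q≈21,670.0) = $334,490.42
Minimum at tier 1 (EOQ₁): $332,197.00

$332,197.00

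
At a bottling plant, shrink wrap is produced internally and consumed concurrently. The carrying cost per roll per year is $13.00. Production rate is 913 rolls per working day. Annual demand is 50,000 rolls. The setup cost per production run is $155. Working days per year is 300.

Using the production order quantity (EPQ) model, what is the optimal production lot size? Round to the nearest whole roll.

1,208 rolls

Daily demand d = 50,000/300 = 166.667; p = 913; 1 − d/p = 0.81745
EPQ = √(2DS / (H(1 − d/p)))
    = √(2 × 50,000 × 155 / (13 × 0.81745)) ≈ 1,207.71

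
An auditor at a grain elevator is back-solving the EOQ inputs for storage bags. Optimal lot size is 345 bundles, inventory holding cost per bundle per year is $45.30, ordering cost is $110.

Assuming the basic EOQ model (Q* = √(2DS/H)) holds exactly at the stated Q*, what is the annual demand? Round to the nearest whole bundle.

Since Q* = (2DS/H)^½, squaring gives Q*²·H = 2DS.
D = Q²H / (2S) = 345² × 45.3 / (2 × 110) = 24,508.33

24,508 bundles per year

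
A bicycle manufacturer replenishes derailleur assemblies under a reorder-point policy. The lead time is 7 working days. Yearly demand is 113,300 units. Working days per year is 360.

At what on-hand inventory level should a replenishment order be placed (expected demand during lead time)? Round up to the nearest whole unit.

Daily demand d = 113,300 / 360 = 314.722 units/day
Demand during lead time = 314.722 × 7 = 2,203.06
Reorder point = 2,203.06 → round up

2,204 units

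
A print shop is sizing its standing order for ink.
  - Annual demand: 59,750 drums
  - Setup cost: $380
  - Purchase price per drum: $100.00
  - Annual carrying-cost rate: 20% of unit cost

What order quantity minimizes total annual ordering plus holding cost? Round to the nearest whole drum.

1,507 drums

H = i·C = 0.2 × $100 = $20.0000 per drum-year
2DS/H = 2·59,750·380/20 = 2,270,500.00
EOQ = √2,270,500.00 ≈ 1,506.82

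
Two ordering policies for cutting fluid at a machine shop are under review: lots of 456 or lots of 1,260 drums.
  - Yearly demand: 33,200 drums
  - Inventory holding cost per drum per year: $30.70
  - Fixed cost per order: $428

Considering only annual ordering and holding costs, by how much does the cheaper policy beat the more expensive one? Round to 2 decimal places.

$7,542.54

TC(Q) = (D/Q)S + (Q/2)H
TC(456) = (33,200/456)×428 + (456/2)×30.7 = $38,161.00
TC(1,260) = (33,200/1,260)×428 + (1,260/2)×30.7 = $30,618.46
Cheaper: Q = 1,260.  Difference = $7,542.54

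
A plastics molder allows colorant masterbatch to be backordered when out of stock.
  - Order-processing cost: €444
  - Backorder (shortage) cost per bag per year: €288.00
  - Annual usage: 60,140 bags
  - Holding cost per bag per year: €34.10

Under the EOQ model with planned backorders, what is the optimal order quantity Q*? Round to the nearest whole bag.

1,323 bags

Q* = √(2DS/H) · √((H + b)/b)
   = √(2 × 60,140 × 444 / 34.1) · √((34.1 + 288) / 288)
   = 1,251.443 × 1.0575 ≈ 1,323.46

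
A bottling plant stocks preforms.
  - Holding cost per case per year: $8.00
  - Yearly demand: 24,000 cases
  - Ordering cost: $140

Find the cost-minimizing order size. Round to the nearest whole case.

917 cases

2DS/H = 2·24,000·140/8 = 840,000.00
EOQ = √840,000.00 ≈ 916.52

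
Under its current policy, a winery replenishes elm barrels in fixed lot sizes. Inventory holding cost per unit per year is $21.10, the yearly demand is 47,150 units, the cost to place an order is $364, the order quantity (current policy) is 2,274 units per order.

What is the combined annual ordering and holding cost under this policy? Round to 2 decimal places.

$31,538.02

Orders/yr = 47,150/2,274 = 20.734; ordering cost = 20.734 × $364 = $7,547.32
Average inventory = 2,274/2 = 1137; holding cost = 1137 × $21.1 = $23,990.70
Total = $7,547.32 + $23,990.70 = $31,538.02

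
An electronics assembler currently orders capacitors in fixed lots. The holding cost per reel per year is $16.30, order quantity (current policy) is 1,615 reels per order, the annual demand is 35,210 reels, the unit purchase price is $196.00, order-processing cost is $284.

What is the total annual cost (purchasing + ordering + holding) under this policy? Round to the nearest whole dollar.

$6,920,514

Ordering: D/Q × S = 35,210/1,615 × $284 = $6,191.73
Holding:  Q/2 × H = 1,615/2 × $16.3 = $13,162.25
Purchase cost = D·C = 35,210 × 196 = $6,901,160.00
Total = $6,191.73 + $13,162.25 + $6,901,160.00 = $6,920,513.98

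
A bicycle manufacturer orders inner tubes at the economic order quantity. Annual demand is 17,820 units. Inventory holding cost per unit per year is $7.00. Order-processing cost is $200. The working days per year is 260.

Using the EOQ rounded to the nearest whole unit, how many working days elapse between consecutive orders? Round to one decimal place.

14.7 days

Q* = √(2·D·S / H) = √(2·17,820·200 / 7) = √1,018,285.7 ≈ 1,009.10 → Q = 1,009 units
Days between orders = 260 / (D/Q) = 260 / 17.661 ≈ 14.722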